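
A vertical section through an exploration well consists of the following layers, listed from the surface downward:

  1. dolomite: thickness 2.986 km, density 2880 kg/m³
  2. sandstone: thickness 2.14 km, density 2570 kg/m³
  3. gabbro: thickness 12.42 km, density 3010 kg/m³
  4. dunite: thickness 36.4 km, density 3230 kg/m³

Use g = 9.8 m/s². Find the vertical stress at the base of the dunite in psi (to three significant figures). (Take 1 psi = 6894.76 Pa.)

240000 psi

dolomite: 2880 kg/m³ × 9.8 m/s² × 2986 m = 8.428×10^7 Pa = 12223 psi
sandstone: 2570 kg/m³ × 9.8 m/s² × 2140 m = 5.390×10^7 Pa = 7817 psi
gabbro: 3010 kg/m³ × 9.8 m/s² × 12420 m = 3.664×10^8 Pa = 53137 psi
dunite: 3230 kg/m³ × 9.8 m/s² × 36400 m = 1.152×10^9 Pa = 1.671×10^5 psi
Total = 12223 + 7817 + 53137 + 1.671×10^5 = 2.4029×10^5 psi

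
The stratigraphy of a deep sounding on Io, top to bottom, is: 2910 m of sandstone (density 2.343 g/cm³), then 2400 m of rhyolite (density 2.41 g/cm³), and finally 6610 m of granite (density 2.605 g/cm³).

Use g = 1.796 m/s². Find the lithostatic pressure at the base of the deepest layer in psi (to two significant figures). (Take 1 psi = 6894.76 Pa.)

7800 psi

sandstone: 2343 kg/m³ × 1.796 m/s² × 2910 m = 1.225×10^7 Pa = 1776 psi
rhyolite: 2410 kg/m³ × 1.796 m/s² × 2400 m = 1.039×10^7 Pa = 1507 psi
granite: 2605 kg/m³ × 1.796 m/s² × 6610 m = 3.093×10^7 Pa = 4485 psi
Total = 1776 + 1507 + 4485 = 7768.1 psi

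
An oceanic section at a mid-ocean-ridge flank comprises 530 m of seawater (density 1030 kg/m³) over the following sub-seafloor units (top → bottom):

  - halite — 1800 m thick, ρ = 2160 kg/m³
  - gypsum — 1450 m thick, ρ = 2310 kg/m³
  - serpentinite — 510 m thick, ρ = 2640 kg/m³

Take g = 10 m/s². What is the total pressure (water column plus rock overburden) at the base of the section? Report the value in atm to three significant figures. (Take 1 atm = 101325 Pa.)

seawater: 1030 kg/m³ × 10 m/s² × 530 m = 5.459×10^6 Pa = 53.88 atm
halite: 2160 kg/m³ × 10 m/s² × 1800 m = 3.888×10^7 Pa = 383.7 atm
gypsum: 2310 kg/m³ × 10 m/s² × 1450 m = 3.349×10^7 Pa = 330.6 atm
serpentinite: 2640 kg/m³ × 10 m/s² × 510 m = 1.346×10^7 Pa = 132.9 atm
Total = 53.88 + 383.7 + 330.6 + 132.9 = 901.04 atm

901 atm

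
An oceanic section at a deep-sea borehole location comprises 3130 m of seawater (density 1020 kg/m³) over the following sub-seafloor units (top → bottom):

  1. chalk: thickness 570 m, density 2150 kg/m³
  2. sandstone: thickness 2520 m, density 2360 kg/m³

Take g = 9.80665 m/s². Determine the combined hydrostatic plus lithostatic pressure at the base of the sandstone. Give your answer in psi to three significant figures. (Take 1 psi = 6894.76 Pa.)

14700 psi

seawater: 1020 kg/m³ × 9.80665 m/s² × 3130 m = 3.131×10^7 Pa = 4541 psi
chalk: 2150 kg/m³ × 9.80665 m/s² × 570 m = 1.202×10^7 Pa = 1743 psi
sandstone: 2360 kg/m³ × 9.80665 m/s² × 2520 m = 5.832×10^7 Pa = 8459 psi
Total = 4541 + 1743 + 8459 = 14743 psi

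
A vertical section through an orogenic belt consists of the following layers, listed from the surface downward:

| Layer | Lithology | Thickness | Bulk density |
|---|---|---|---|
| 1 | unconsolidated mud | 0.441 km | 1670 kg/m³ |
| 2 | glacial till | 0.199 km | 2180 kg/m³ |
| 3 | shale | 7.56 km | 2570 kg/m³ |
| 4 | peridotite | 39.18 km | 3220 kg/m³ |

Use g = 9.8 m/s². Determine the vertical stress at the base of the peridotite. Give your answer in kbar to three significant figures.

14.4 kbar

unconsolidated mud: 1670 kg/m³ × 9.8 m/s² × 441 m = 7.217×10^6 Pa = 0.07217 kbar
glacial till: 2180 kg/m³ × 9.8 m/s² × 199 m = 4.251×10^6 Pa = 0.04251 kbar
shale: 2570 kg/m³ × 9.8 m/s² × 7560 m = 1.904×10^8 Pa = 1.904 kbar
peridotite: 3220 kg/m³ × 9.8 m/s² × 39180 m = 1.236×10^9 Pa = 12.36 kbar
Total = 0.07217 + 0.04251 + 1.904 + 12.36 = 14.382 kbar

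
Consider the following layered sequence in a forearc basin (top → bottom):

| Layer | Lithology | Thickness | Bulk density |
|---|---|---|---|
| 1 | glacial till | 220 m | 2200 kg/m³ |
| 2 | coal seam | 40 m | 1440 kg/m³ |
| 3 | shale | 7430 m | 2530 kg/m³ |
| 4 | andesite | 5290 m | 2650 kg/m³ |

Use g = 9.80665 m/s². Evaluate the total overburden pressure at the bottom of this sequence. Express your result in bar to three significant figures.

3270 bar

glacial till: 2200 kg/m³ × 9.80665 m/s² × 220 m = 4.746×10^6 Pa = 47.46 bar
coal seam: 1440 kg/m³ × 9.80665 m/s² × 40 m = 5.649×10^5 Pa = 5.649 bar
shale: 2530 kg/m³ × 9.80665 m/s² × 7430 m = 1.843×10^8 Pa = 1843 bar
andesite: 2650 kg/m³ × 9.80665 m/s² × 5290 m = 1.375×10^8 Pa = 1375 bar
Total = 47.46 + 5.649 + 1843 + 1375 = 3271.3 bar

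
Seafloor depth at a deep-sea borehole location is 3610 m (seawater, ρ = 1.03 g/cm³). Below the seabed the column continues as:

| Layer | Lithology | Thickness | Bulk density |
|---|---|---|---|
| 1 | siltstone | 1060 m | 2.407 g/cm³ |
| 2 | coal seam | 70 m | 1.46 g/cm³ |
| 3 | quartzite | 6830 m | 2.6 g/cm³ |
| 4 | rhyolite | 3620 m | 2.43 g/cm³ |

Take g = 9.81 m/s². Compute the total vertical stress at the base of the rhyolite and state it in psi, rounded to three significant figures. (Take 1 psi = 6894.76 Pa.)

46800 psi

seawater: 1030 kg/m³ × 9.81 m/s² × 3610 m = 3.648×10^7 Pa = 5290 psi
siltstone: 2407 kg/m³ × 9.81 m/s² × 1060 m = 2.503×10^7 Pa = 3630 psi
coal seam: 1460 kg/m³ × 9.81 m/s² × 70 m = 1.003×10^6 Pa = 145.4 psi
quartzite: 2600 kg/m³ × 9.81 m/s² × 6830 m = 1.742×10^8 Pa = 25266 psi
rhyolite: 2430 kg/m³ × 9.81 m/s² × 3620 m = 8.629×10^7 Pa = 12516 psi
Total = 5290 + 3630 + 145.4 + 25266 + 12516 = 46849 psi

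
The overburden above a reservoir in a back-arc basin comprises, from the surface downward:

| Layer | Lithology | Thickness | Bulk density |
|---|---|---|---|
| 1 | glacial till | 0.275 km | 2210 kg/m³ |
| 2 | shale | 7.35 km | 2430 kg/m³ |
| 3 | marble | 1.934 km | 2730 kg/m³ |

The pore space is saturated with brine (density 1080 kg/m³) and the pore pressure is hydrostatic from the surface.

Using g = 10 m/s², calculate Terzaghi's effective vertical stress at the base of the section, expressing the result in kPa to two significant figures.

Overburden (lithostatic) stress σ_v:
glacial till: 2210 kg/m³ × 10 m/s² × 275 m = 6.077×10^6 Pa = 6.077 MPa
shale: 2430 kg/m³ × 10 m/s² × 7350 m = 1.786×10^8 Pa = 178.6 MPa
marble: 2730 kg/m³ × 10 m/s² × 1934 m = 5.280×10^7 Pa = 52.80 MPa
Total = 6.077 + 178.6 + 52.80 = 237.48 MPa
Pore pressure P_p = 1080 kg/m³ × 10 m/s² × 9559 m = 1.032×10^8 Pa = 103.2 MPa
Effective stress σ' = σ_v − P_p = 237.5 − 103.2 = 134.24 MPa = 1.3424×10^5 kPa

130000 kPa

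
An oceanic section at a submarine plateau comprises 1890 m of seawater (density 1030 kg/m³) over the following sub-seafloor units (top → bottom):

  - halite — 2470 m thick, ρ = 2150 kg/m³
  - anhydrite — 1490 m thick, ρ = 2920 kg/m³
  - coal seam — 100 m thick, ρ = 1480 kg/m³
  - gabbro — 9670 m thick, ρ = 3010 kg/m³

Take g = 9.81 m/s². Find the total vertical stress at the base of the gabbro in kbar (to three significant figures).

seawater: 1030 kg/m³ × 9.81 m/s² × 1890 m = 1.910×10^7 Pa = 0.1910 kbar
halite: 2150 kg/m³ × 9.81 m/s² × 2470 m = 5.210×10^7 Pa = 0.5210 kbar
anhydrite: 2920 kg/m³ × 9.81 m/s² × 1490 m = 4.268×10^7 Pa = 0.4268 kbar
coal seam: 1480 kg/m³ × 9.81 m/s² × 100 m = 1.452×10^6 Pa = 0.01452 kbar
gabbro: 3010 kg/m³ × 9.81 m/s² × 9670 m = 2.855×10^8 Pa = 2.855 kbar
Total = 0.1910 + 0.5210 + 0.4268 + 0.01452 + 2.855 = 4.0086 kbar

4.01 kbar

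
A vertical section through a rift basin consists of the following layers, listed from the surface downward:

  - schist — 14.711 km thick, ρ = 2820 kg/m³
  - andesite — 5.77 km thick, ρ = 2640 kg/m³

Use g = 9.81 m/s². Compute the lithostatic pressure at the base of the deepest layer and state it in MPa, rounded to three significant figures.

556 MPa

schist: 2820 kg/m³ × 9.81 m/s² × 14711 m = 4.070×10^8 Pa = 407.0 MPa
andesite: 2640 kg/m³ × 9.81 m/s² × 5770 m = 1.494×10^8 Pa = 149.4 MPa
Total = 407.0 + 149.4 = 556.40 MPa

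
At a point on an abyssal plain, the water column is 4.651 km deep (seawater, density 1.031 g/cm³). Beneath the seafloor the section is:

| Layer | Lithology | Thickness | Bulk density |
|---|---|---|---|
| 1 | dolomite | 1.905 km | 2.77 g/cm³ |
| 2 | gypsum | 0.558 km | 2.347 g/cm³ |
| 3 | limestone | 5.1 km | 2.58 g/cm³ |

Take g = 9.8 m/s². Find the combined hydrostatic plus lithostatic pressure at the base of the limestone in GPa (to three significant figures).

seawater: 1031 kg/m³ × 9.8 m/s² × 4651 m = 4.699×10^7 Pa = 0.04699 GPa
dolomite: 2770 kg/m³ × 9.8 m/s² × 1905 m = 5.171×10^7 Pa = 0.05171 GPa
gypsum: 2347 kg/m³ × 9.8 m/s² × 558 m = 1.283×10^7 Pa = 0.01283 GPa
limestone: 2580 kg/m³ × 9.8 m/s² × 5100 m = 1.289×10^8 Pa = 0.1289 GPa
Total = 0.04699 + 0.05171 + 0.01283 + 0.1289 = 0.24049 GPa

0.240 GPa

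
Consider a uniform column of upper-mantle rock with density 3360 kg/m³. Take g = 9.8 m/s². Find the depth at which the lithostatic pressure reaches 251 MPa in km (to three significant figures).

h = P/(ρg) = 251 MPa / (3360 kg/m³ × 9.8 m/s²) = 2.510×10^8 Pa / 32928 Pa/m = 7622.7 m
= 7.6227 km

7.62 km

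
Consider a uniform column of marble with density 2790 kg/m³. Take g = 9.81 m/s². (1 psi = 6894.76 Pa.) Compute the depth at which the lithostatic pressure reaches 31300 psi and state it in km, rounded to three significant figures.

h = P/(ρg) = 31300 psi / (2790 kg/m³ × 9.81 m/s²) = 2.158×10^8 Pa / 27370 Pa/m = 7884.8 m
= 7.8848 km

7.88 km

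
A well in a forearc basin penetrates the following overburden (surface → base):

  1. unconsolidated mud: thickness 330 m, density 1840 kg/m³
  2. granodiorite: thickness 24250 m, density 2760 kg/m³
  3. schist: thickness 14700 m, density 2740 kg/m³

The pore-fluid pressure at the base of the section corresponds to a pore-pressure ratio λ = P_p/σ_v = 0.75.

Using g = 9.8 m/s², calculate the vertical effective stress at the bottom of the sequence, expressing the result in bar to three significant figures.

2640 bar

Overburden (lithostatic) stress σ_v:
unconsolidated mud: 1840 kg/m³ × 9.8 m/s² × 330 m = 5.951×10^6 Pa = 5.951 MPa
granodiorite: 2760 kg/m³ × 9.8 m/s² × 24250 m = 6.559×10^8 Pa = 655.9 MPa
schist: 2740 kg/m³ × 9.8 m/s² × 14700 m = 3.947×10^8 Pa = 394.7 MPa
Total = 5.951 + 655.9 + 394.7 = 1056.6 MPa
Pore pressure P_p = λ·σ_v = 0.75 × 1057 MPa = 792.4 MPa
Effective stress σ' = σ_v − P_p = 1057 − 792.4 = 264.15 MPa = 2641.5 bar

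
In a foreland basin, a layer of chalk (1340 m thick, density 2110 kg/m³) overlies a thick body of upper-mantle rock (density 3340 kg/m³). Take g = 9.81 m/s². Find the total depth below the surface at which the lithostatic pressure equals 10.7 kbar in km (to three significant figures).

33.1 km

Pressure at base of upper layers: 2110×9.81×1340 = 2.774×10^7 Pa = 0.2774 kbar
Remaining pressure to be supplied by upper-mantle rock: 1.070×10^9 − 2.774×10^7 = 1.042×10^9 Pa
Additional depth in upper-mantle rock = 1.042×10^9 Pa / (3340 kg/m³ × 9.81 m/s²) = 31810 m
Total depth = 1340 m + 31810 m = 33150 m
= 33.150 km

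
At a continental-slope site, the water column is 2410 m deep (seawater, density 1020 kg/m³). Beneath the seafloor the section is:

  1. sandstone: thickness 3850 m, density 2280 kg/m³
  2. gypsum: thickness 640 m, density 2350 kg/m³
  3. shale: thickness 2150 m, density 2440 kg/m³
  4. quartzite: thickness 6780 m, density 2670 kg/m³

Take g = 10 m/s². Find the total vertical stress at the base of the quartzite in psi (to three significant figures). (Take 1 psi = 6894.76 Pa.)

52300 psi

seawater: 1020 kg/m³ × 10 m/s² × 2410 m = 2.458×10^7 Pa = 3565 psi
sandstone: 2280 kg/m³ × 10 m/s² × 3850 m = 8.778×10^7 Pa = 12731 psi
gypsum: 2350 kg/m³ × 10 m/s² × 640 m = 1.504×10^7 Pa = 2181 psi
shale: 2440 kg/m³ × 10 m/s² × 2150 m = 5.246×10^7 Pa = 7609 psi
quartzite: 2670 kg/m³ × 10 m/s² × 6780 m = 1.810×10^8 Pa = 26256 psi
Total = 3565 + 12731 + 2181 + 7609 + 26256 = 52342 psi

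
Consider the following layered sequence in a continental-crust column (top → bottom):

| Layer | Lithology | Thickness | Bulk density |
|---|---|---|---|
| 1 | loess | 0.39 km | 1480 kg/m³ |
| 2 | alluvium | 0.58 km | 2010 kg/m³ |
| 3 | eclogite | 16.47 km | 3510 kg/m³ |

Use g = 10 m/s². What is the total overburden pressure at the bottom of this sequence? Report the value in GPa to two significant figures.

loess: 1480 kg/m³ × 10 m/s² × 390 m = 5.772×10^6 Pa = 5.772×10^-3 GPa
alluvium: 2010 kg/m³ × 10 m/s² × 580 m = 1.166×10^7 Pa = 0.01166 GPa
eclogite: 3510 kg/m³ × 10 m/s² × 16470 m = 5.781×10^8 Pa = 0.5781 GPa
Total = 5.772×10^-3 + 0.01166 + 0.5781 = 0.59553 GPa

0.60 GPa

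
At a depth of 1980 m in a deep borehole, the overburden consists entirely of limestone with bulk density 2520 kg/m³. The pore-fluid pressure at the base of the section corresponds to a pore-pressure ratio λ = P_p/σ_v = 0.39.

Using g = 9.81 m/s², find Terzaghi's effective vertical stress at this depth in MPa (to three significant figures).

Overburden (lithostatic) stress σ_v:
limestone: 2520 kg/m³ × 9.81 m/s² × 1980 m = 4.895×10^7 Pa = 48.95 MPa
Pore pressure P_p = λ·σ_v = 0.39 × 48.95 MPa = 19.09 MPa
Effective stress σ' = σ_v − P_p = 48.95 − 19.09 = 29.858 MPa

29.9 MPa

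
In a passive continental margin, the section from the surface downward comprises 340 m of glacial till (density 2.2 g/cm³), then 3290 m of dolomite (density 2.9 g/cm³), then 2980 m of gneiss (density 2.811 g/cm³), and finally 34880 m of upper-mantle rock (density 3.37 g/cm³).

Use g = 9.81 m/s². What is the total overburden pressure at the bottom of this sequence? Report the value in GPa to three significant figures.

1.34 GPa

glacial till: 2200 kg/m³ × 9.81 m/s² × 340 m = 7.338×10^6 Pa = 7.338×10^-3 GPa
dolomite: 2900 kg/m³ × 9.81 m/s² × 3290 m = 9.360×10^7 Pa = 0.09360 GPa
gneiss: 2811 kg/m³ × 9.81 m/s² × 2980 m = 8.218×10^7 Pa = 0.08218 GPa
upper-mantle rock: 3370 kg/m³ × 9.81 m/s² × 34880 m = 1.153×10^9 Pa = 1.153 GPa
Total = 7.338×10^-3 + 0.09360 + 0.08218 + 1.153 = 1.3362 GPa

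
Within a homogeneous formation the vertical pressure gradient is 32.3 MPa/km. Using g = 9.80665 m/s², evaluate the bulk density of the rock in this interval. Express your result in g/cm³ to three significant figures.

ρ = (dP/dz)/g = 32.3 MPa/km / 9.80665 m/s² = 32300 Pa/m / 9.80665 m/s² = 3293.7 kg/m³
= 3.294 g/cm³

3.29 g/cm³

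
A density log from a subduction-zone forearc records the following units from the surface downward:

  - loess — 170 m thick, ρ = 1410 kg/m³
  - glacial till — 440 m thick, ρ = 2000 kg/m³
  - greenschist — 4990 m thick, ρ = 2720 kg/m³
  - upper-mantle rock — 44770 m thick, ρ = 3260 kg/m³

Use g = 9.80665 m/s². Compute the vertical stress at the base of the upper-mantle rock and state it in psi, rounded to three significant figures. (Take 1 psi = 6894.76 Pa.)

228000 psi

loess: 1410 kg/m³ × 9.80665 m/s² × 170 m = 2.351×10^6 Pa = 340.9 psi
glacial till: 2000 kg/m³ × 9.80665 m/s² × 440 m = 8.630×10^6 Pa = 1252 psi
greenschist: 2720 kg/m³ × 9.80665 m/s² × 4990 m = 1.331×10^8 Pa = 19305 psi
upper-mantle rock: 3260 kg/m³ × 9.80665 m/s² × 44770 m = 1.431×10^9 Pa = 2.076×10^5 psi
Total = 340.9 + 1252 + 19305 + 2.076×10^5 = 2.2849×10^5 psi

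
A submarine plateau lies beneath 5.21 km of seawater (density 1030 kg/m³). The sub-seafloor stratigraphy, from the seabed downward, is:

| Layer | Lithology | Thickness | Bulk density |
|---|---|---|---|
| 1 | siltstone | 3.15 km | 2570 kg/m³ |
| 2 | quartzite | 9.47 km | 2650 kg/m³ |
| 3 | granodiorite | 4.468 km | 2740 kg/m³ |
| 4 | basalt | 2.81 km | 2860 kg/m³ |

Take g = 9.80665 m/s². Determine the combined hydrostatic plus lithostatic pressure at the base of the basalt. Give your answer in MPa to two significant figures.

580 MPa

seawater: 1030 kg/m³ × 9.80665 m/s² × 5210 m = 5.263×10^7 Pa = 52.63 MPa
siltstone: 2570 kg/m³ × 9.80665 m/s² × 3150 m = 7.939×10^7 Pa = 79.39 MPa
quartzite: 2650 kg/m³ × 9.80665 m/s² × 9470 m = 2.461×10^8 Pa = 246.1 MPa
granodiorite: 2740 kg/m³ × 9.80665 m/s² × 4468 m = 1.201×10^8 Pa = 120.1 MPa
basalt: 2860 kg/m³ × 9.80665 m/s² × 2810 m = 7.881×10^7 Pa = 78.81 MPa
Total = 52.63 + 79.39 + 246.1 + 120.1 + 78.81 = 576.99 MPa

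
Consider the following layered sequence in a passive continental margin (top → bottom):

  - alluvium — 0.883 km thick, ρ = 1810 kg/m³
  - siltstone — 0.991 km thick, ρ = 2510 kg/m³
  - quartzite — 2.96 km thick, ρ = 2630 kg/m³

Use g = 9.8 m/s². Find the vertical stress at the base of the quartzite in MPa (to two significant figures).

alluvium: 1810 kg/m³ × 9.8 m/s² × 883 m = 1.566×10^7 Pa = 15.66 MPa
siltstone: 2510 kg/m³ × 9.8 m/s² × 991 m = 2.438×10^7 Pa = 24.38 MPa
quartzite: 2630 kg/m³ × 9.8 m/s² × 2960 m = 7.629×10^7 Pa = 76.29 MPa
Total = 15.66 + 24.38 + 76.29 = 116.33 MPa

120 MPa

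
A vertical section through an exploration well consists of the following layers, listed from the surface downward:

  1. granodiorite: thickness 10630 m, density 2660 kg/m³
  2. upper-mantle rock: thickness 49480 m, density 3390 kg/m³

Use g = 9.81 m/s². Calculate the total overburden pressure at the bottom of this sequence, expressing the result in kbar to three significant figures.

granodiorite: 2660 kg/m³ × 9.81 m/s² × 10630 m = 2.774×10^8 Pa = 2.774 kbar
upper-mantle rock: 3390 kg/m³ × 9.81 m/s² × 49480 m = 1.646×10^9 Pa = 16.46 kbar
Total = 2.774 + 16.46 = 19.229 kbar

19.2 kbar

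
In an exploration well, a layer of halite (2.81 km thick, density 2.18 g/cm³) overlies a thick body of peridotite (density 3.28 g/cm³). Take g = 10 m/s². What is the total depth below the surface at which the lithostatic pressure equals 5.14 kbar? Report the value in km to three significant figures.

16.6 km

Pressure at base of upper layers: 2180×10×2810 = 6.126×10^7 Pa = 0.6126 kbar
Remaining pressure to be supplied by peridotite: 5.140×10^8 − 6.126×10^7 = 4.527×10^8 Pa
Additional depth in peridotite = 4.527×10^8 Pa / (3280 kg/m³ × 10 m/s²) = 13803 m
Total depth = 2810 m + 13803 m = 16613 m
= 16.613 km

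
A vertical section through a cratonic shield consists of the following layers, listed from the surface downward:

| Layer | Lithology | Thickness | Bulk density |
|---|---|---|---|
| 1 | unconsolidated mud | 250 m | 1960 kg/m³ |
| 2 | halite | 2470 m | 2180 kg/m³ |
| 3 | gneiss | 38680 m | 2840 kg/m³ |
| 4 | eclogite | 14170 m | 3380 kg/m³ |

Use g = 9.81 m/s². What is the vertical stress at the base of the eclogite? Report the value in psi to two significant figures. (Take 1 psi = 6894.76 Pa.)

230000 psi

unconsolidated mud: 1960 kg/m³ × 9.81 m/s² × 250 m = 4.807×10^6 Pa = 697.2 psi
halite: 2180 kg/m³ × 9.81 m/s² × 2470 m = 5.282×10^7 Pa = 7661 psi
gneiss: 2840 kg/m³ × 9.81 m/s² × 38680 m = 1.078×10^9 Pa = 1.563×10^5 psi
eclogite: 3380 kg/m³ × 9.81 m/s² × 14170 m = 4.698×10^8 Pa = 68145 psi
Total = 697.2 + 7661 + 1.563×10^5 + 68145 = 2.3280×10^5 psi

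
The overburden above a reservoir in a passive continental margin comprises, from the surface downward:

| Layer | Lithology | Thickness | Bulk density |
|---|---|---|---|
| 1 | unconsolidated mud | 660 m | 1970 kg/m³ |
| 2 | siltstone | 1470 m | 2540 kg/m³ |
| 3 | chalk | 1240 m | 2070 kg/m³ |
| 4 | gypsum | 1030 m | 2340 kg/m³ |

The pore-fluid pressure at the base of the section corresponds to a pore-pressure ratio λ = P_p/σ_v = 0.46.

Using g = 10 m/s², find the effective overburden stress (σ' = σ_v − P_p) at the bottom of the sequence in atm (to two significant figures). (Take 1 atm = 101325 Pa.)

530 atm

Overburden (lithostatic) stress σ_v:
unconsolidated mud: 1970 kg/m³ × 10 m/s² × 660 m = 1.300×10^7 Pa = 13.00 MPa
siltstone: 2540 kg/m³ × 10 m/s² × 1470 m = 3.734×10^7 Pa = 37.34 MPa
chalk: 2070 kg/m³ × 10 m/s² × 1240 m = 2.567×10^7 Pa = 25.67 MPa
gypsum: 2340 kg/m³ × 10 m/s² × 1030 m = 2.410×10^7 Pa = 24.10 MPa
Total = 13.00 + 37.34 + 25.67 + 24.10 = 100.11 MPa
Pore pressure P_p = λ·σ_v = 0.46 × 100.1 MPa = 46.05 MPa
Effective stress σ' = σ_v − P_p = 100.1 − 46.05 = 54.059 MPa = 533.52 atm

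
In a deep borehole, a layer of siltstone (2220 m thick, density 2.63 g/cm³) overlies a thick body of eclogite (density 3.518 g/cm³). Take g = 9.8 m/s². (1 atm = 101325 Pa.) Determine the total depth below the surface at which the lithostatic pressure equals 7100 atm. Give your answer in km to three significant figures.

Pressure at base of upper layers: 2630×9.8×2220 = 5.722×10^7 Pa = 564.7 atm
Remaining pressure to be supplied by eclogite: 7.194×10^8 − 5.722×10^7 = 6.622×10^8 Pa
Additional depth in eclogite = 6.622×10^8 Pa / (3518 kg/m³ × 9.8 m/s²) = 19207 m
Total depth = 2220 m + 19207 m = 21427 m
= 21.427 km

21.4 km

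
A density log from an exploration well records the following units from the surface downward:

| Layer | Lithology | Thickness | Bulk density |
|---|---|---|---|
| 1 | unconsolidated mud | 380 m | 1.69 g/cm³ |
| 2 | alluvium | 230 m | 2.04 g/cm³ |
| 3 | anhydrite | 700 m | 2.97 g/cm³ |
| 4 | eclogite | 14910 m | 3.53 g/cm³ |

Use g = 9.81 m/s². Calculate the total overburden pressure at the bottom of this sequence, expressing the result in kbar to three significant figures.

unconsolidated mud: 1690 kg/m³ × 9.81 m/s² × 380 m = 6.300×10^6 Pa = 0.06300 kbar
alluvium: 2040 kg/m³ × 9.81 m/s² × 230 m = 4.603×10^6 Pa = 0.04603 kbar
anhydrite: 2970 kg/m³ × 9.81 m/s² × 700 m = 2.039×10^7 Pa = 0.2039 kbar
eclogite: 3530 kg/m³ × 9.81 m/s² × 14910 m = 5.163×10^8 Pa = 5.163 kbar
Total = 0.06300 + 0.04603 + 0.2039 + 5.163 = 5.4762 kbar

5.48 kbar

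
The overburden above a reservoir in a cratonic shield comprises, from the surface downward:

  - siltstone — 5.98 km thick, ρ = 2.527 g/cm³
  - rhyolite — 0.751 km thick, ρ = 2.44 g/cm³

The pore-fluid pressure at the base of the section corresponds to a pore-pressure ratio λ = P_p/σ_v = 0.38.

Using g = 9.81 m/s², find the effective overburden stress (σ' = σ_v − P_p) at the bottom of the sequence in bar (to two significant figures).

1000 bar

Overburden (lithostatic) stress σ_v:
siltstone: 2527 kg/m³ × 9.81 m/s² × 5980 m = 1.482×10^8 Pa = 148.2 MPa
rhyolite: 2440 kg/m³ × 9.81 m/s² × 751 m = 1.798×10^7 Pa = 17.98 MPa
Total = 148.2 + 17.98 = 166.22 MPa
Pore pressure P_p = λ·σ_v = 0.38 × 166.2 MPa = 63.16 MPa
Effective stress σ' = σ_v − P_p = 166.2 − 63.16 = 103.06 MPa = 1030.6 bar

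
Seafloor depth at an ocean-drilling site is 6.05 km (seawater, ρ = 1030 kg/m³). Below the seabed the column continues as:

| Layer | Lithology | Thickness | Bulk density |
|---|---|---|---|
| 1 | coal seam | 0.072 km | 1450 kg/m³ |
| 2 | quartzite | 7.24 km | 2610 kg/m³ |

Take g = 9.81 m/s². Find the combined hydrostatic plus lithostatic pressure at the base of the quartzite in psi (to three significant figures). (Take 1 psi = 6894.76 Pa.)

seawater: 1030 kg/m³ × 9.81 m/s² × 6050 m = 6.113×10^7 Pa = 8866 psi
coal seam: 1450 kg/m³ × 9.81 m/s² × 72 m = 1.024×10^6 Pa = 148.5 psi
quartzite: 2610 kg/m³ × 9.81 m/s² × 7240 m = 1.854×10^8 Pa = 26886 psi
Total = 8866 + 148.5 + 26886 = 35901 psi

35900 psi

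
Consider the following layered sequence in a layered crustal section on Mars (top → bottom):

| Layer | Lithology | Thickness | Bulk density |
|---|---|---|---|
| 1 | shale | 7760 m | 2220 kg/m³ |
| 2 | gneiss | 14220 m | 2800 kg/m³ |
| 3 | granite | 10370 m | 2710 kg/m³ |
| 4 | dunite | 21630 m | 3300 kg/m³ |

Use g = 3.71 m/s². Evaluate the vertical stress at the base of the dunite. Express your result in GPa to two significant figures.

0.58 GPa

shale: 2220 kg/m³ × 3.71 m/s² × 7760 m = 6.391×10^7 Pa = 0.06391 GPa
gneiss: 2800 kg/m³ × 3.71 m/s² × 14220 m = 1.477×10^8 Pa = 0.1477 GPa
granite: 2710 kg/m³ × 3.71 m/s² × 10370 m = 1.043×10^8 Pa = 0.1043 GPa
dunite: 3300 kg/m³ × 3.71 m/s² × 21630 m = 2.648×10^8 Pa = 0.2648 GPa
Total = 0.06391 + 0.1477 + 0.1043 + 0.2648 = 0.58071 GPa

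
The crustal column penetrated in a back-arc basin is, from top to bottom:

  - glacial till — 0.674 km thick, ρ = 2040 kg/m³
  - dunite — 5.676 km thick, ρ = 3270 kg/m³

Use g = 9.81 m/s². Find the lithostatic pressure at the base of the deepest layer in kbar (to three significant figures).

1.96 kbar

glacial till: 2040 kg/m³ × 9.81 m/s² × 674 m = 1.349×10^7 Pa = 0.1349 kbar
dunite: 3270 kg/m³ × 9.81 m/s² × 5676 m = 1.821×10^8 Pa = 1.821 kbar
Total = 0.1349 + 1.821 = 1.9557 kbar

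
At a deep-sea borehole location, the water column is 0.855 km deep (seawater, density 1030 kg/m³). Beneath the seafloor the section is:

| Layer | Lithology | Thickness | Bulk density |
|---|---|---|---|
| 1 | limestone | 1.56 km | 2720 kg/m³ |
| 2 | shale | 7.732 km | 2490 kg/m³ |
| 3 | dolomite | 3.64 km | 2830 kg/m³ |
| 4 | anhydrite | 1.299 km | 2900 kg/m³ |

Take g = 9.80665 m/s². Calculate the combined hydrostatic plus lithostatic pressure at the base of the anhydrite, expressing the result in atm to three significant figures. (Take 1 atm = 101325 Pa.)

seawater: 1030 kg/m³ × 9.80665 m/s² × 855 m = 8.636×10^6 Pa = 85.23 atm
limestone: 2720 kg/m³ × 9.80665 m/s² × 1560 m = 4.161×10^7 Pa = 410.7 atm
shale: 2490 kg/m³ × 9.80665 m/s² × 7732 m = 1.888×10^8 Pa = 1863 atm
dolomite: 2830 kg/m³ × 9.80665 m/s² × 3640 m = 1.010×10^8 Pa = 997.0 atm
anhydrite: 2900 kg/m³ × 9.80665 m/s² × 1299 m = 3.694×10^7 Pa = 364.6 atm
Total = 85.23 + 410.7 + 1863 + 997.0 + 364.6 = 3720.8 atm

3720 atm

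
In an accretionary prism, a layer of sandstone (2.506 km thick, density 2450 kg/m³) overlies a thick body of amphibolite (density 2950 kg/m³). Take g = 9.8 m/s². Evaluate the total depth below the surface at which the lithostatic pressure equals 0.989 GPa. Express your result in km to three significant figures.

Pressure at base of upper layers: 2450×9.8×2506 = 6.017×10^7 Pa = 0.06017 GPa
Remaining pressure to be supplied by amphibolite: 9.890×10^8 − 6.017×10^7 = 9.288×10^8 Pa
Additional depth in amphibolite = 9.288×10^8 Pa / (2950 kg/m³ × 9.8 m/s²) = 32128 m
Total depth = 2506 m + 32128 m = 34634 m
= 34.634 km

34.6 km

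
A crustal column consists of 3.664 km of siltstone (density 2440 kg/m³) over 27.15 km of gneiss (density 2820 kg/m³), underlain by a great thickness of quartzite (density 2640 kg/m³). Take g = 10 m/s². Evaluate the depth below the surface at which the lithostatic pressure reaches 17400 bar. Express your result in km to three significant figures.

Pressure at base of upper layers: 2440×10×3664 + 2820×10×27150 = 8.550×10^8 Pa = 8550 bar
Remaining pressure to be supplied by quartzite: 1.740×10^9 − 8.550×10^8 = 8.850×10^8 Pa
Additional depth in quartzite = 8.850×10^8 Pa / (2640 kg/m³ × 10 m/s²) = 33522 m
Total depth = 30814 m + 33522 m = 64336 m
= 64.336 km

64.3 km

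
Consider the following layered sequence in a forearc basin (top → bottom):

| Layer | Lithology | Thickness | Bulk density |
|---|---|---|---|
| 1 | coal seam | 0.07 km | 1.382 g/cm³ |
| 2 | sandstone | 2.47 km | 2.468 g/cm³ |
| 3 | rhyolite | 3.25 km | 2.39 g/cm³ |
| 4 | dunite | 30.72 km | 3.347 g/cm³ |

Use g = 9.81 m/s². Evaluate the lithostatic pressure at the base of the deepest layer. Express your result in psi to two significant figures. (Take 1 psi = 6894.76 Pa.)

170000 psi

coal seam: 1382 kg/m³ × 9.81 m/s² × 70 m = 9.490×10^5 Pa = 137.6 psi
sandstone: 2468 kg/m³ × 9.81 m/s² × 2470 m = 5.980×10^7 Pa = 8673 psi
rhyolite: 2390 kg/m³ × 9.81 m/s² × 3250 m = 7.620×10^7 Pa = 11052 psi
dunite: 3347 kg/m³ × 9.81 m/s² × 30720 m = 1.009×10^9 Pa = 1.463×10^5 psi
Total = 137.6 + 8673 + 11052 + 1.463×10^5 = 1.6616×10^5 psi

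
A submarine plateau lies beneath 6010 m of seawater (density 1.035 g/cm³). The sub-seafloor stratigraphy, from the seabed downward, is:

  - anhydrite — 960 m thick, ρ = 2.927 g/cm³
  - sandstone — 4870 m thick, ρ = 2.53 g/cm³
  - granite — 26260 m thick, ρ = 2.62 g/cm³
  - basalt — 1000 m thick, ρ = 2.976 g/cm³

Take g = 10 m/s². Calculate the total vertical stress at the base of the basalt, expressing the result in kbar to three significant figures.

9.31 kbar

seawater: 1035 kg/m³ × 10 m/s² × 6010 m = 6.220×10^7 Pa = 0.6220 kbar
anhydrite: 2927 kg/m³ × 10 m/s² × 960 m = 2.810×10^7 Pa = 0.2810 kbar
sandstone: 2530 kg/m³ × 10 m/s² × 4870 m = 1.232×10^8 Pa = 1.232 kbar
granite: 2620 kg/m³ × 10 m/s² × 26260 m = 6.880×10^8 Pa = 6.880 kbar
basalt: 2976 kg/m³ × 10 m/s² × 1000 m = 2.976×10^7 Pa = 0.2976 kbar
Total = 0.6220 + 0.2810 + 1.232 + 6.880 + 0.2976 = 9.3129 kbar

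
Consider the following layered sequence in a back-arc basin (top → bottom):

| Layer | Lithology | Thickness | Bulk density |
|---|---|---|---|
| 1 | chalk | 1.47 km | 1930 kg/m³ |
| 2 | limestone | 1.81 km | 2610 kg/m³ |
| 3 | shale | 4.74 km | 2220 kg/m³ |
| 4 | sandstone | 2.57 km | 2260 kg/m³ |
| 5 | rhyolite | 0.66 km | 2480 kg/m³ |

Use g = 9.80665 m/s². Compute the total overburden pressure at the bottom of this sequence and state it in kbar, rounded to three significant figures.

2.50 kbar

chalk: 1930 kg/m³ × 9.80665 m/s² × 1470 m = 2.782×10^7 Pa = 0.2782 kbar
limestone: 2610 kg/m³ × 9.80665 m/s² × 1810 m = 4.633×10^7 Pa = 0.4633 kbar
shale: 2220 kg/m³ × 9.80665 m/s² × 4740 m = 1.032×10^8 Pa = 1.032 kbar
sandstone: 2260 kg/m³ × 9.80665 m/s² × 2570 m = 5.696×10^7 Pa = 0.5696 kbar
rhyolite: 2480 kg/m³ × 9.80665 m/s² × 660 m = 1.605×10^7 Pa = 0.1605 kbar
Total = 0.2782 + 0.4633 + 1.032 + 0.5696 + 0.1605 = 2.5035 kbar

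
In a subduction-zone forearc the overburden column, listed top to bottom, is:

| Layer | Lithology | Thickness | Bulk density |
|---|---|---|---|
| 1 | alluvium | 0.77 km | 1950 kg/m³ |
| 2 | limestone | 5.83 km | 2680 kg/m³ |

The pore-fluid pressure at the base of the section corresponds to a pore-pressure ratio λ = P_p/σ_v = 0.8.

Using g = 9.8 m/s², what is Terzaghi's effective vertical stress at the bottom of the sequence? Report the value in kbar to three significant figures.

0.336 kbar

Overburden (lithostatic) stress σ_v:
alluvium: 1950 kg/m³ × 9.8 m/s² × 770 m = 1.471×10^7 Pa = 14.71 MPa
limestone: 2680 kg/m³ × 9.8 m/s² × 5830 m = 1.531×10^8 Pa = 153.1 MPa
Total = 14.71 + 153.1 = 167.83 MPa
Pore pressure P_p = λ·σ_v = 0.8 × 167.8 MPa = 134.3 MPa
Effective stress σ' = σ_v − P_p = 167.8 − 134.3 = 33.567 MPa = 0.33567 kbar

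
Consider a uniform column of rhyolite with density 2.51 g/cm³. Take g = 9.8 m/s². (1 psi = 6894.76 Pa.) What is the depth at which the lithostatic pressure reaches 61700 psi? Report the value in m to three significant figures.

h = P/(ρg) = 61700 psi / (2510 kg/m³ × 9.8 m/s²) = 4.254×10^8 Pa / 24598 Pa/m = 17294 m

17300 m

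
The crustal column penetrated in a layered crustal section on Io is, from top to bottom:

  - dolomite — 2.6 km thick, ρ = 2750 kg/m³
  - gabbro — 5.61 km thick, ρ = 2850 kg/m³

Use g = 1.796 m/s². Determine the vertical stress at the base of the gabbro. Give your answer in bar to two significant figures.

420 bar

dolomite: 2750 kg/m³ × 1.796 m/s² × 2600 m = 1.284×10^7 Pa = 128.4 bar
gabbro: 2850 kg/m³ × 1.796 m/s² × 5610 m = 2.872×10^7 Pa = 287.2 bar
Total = 128.4 + 287.2 = 415.57 bar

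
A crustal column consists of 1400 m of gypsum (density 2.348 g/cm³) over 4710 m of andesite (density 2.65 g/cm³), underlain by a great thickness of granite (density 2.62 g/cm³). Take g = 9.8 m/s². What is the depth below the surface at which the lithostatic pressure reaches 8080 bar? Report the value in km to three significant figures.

Pressure at base of upper layers: 2348×9.8×1400 + 2650×9.8×4710 = 1.545×10^8 Pa = 1545 bar
Remaining pressure to be supplied by granite: 8.080×10^8 − 1.545×10^8 = 6.535×10^8 Pa
Additional depth in granite = 6.535×10^8 Pa / (2620 kg/m³ × 9.8 m/s²) = 25450 m
Total depth = 6110 m + 25450 m = 31560 m
= 31.560 km

31.6 km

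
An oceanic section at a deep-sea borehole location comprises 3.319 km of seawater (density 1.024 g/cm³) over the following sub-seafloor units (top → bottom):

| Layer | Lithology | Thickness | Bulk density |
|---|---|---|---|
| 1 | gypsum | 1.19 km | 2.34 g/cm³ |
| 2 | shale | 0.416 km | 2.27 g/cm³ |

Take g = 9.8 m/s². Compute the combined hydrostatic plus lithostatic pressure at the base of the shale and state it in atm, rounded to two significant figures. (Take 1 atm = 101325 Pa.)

seawater: 1024 kg/m³ × 9.8 m/s² × 3319 m = 3.331×10^7 Pa = 328.7 atm
gypsum: 2340 kg/m³ × 9.8 m/s² × 1190 m = 2.729×10^7 Pa = 269.3 atm
shale: 2270 kg/m³ × 9.8 m/s² × 416 m = 9.254×10^6 Pa = 91.33 atm
Total = 328.7 + 269.3 + 91.33 = 689.37 atm

690 atm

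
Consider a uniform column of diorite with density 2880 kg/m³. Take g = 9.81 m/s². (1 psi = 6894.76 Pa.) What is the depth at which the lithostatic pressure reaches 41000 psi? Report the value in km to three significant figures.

10.0 km

h = P/(ρg) = 41000 psi / (2880 kg/m³ × 9.81 m/s²) = 2.827×10^8 Pa / 28253 Pa/m = 10006 m
= 10.006 km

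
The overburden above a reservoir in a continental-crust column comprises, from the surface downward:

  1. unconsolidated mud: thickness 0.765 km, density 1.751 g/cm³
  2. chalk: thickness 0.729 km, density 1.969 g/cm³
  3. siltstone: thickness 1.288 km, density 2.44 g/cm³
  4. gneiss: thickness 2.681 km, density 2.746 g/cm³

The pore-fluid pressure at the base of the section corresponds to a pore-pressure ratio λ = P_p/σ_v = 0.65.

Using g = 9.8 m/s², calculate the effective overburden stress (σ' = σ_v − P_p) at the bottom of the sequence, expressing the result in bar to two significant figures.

Overburden (lithostatic) stress σ_v:
unconsolidated mud: 1751 kg/m³ × 9.8 m/s² × 765 m = 1.313×10^7 Pa = 13.13 MPa
chalk: 1969 kg/m³ × 9.8 m/s² × 729 m = 1.407×10^7 Pa = 14.07 MPa
siltstone: 2440 kg/m³ × 9.8 m/s² × 1288 m = 3.080×10^7 Pa = 30.80 MPa
gneiss: 2746 kg/m³ × 9.8 m/s² × 2681 m = 7.215×10^7 Pa = 72.15 MPa
Total = 13.13 + 14.07 + 30.80 + 72.15 = 130.14 MPa
Pore pressure P_p = λ·σ_v = 0.65 × 130.1 MPa = 84.59 MPa
Effective stress σ' = σ_v − P_p = 130.1 − 84.59 = 45.549 MPa = 455.49 bar

460 bar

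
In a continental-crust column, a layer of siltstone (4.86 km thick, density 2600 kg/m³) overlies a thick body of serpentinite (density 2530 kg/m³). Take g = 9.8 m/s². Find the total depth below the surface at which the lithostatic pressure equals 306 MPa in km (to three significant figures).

12.2 km

Pressure at base of upper layers: 2600×9.8×4860 = 1.238×10^8 Pa = 123.8 MPa
Remaining pressure to be supplied by serpentinite: 3.060×10^8 − 1.238×10^8 = 1.822×10^8 Pa
Additional depth in serpentinite = 1.822×10^8 Pa / (2530 kg/m³ × 9.8 m/s²) = 7347.2 m
Total depth = 4860 m + 7347.2 m = 12207 m
= 12.207 km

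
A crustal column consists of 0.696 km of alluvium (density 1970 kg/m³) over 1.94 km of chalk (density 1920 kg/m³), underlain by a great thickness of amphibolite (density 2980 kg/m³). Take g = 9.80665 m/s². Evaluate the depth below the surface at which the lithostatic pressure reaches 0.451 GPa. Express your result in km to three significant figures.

16.4 km

Pressure at base of upper layers: 1970×9.80665×696 + 1920×9.80665×1940 = 4.997×10^7 Pa = 0.04997 GPa
Remaining pressure to be supplied by amphibolite: 4.510×10^8 − 4.997×10^7 = 4.010×10^8 Pa
Additional depth in amphibolite = 4.010×10^8 Pa / (2980 kg/m³ × 9.80665 m/s²) = 13723 m
Total depth = 2636 m + 13723 m = 16359 m
= 16.359 km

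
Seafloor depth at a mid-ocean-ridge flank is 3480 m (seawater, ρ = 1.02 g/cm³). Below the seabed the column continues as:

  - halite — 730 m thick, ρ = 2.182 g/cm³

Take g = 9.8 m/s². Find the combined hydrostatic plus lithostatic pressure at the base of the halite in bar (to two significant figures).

500 bar

seawater: 1020 kg/m³ × 9.8 m/s² × 3480 m = 3.479×10^7 Pa = 347.9 bar
halite: 2182 kg/m³ × 9.8 m/s² × 730 m = 1.561×10^7 Pa = 156.1 bar
Total = 347.9 + 156.1 = 503.96 bar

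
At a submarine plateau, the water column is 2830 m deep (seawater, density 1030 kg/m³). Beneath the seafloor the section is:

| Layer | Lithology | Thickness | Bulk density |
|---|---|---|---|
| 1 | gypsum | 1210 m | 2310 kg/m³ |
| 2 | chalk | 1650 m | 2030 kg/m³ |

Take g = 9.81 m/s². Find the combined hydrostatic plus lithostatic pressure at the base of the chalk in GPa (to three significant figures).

0.0889 GPa

seawater: 1030 kg/m³ × 9.81 m/s² × 2830 m = 2.860×10^7 Pa = 0.02860 GPa
gypsum: 2310 kg/m³ × 9.81 m/s² × 1210 m = 2.742×10^7 Pa = 0.02742 GPa
chalk: 2030 kg/m³ × 9.81 m/s² × 1650 m = 3.286×10^7 Pa = 0.03286 GPa
Total = 0.02860 + 0.02742 + 0.03286 = 0.088874 GPa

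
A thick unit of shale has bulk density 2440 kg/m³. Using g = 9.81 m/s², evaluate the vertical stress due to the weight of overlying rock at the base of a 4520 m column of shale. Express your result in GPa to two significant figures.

0.11 GPa

shale: 2440 kg/m³ × 9.81 m/s² × 4520 m = 1.082×10^8 Pa = 0.1082 GPa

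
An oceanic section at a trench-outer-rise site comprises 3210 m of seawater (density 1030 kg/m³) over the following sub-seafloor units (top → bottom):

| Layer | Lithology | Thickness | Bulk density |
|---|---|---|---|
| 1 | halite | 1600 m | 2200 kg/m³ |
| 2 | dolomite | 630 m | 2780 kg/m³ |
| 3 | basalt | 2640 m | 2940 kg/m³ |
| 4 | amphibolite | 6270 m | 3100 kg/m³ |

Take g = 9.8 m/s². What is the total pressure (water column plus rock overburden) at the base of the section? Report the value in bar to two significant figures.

3500 bar

seawater: 1030 kg/m³ × 9.8 m/s² × 3210 m = 3.240×10^7 Pa = 324.0 bar
halite: 2200 kg/m³ × 9.8 m/s² × 1600 m = 3.450×10^7 Pa = 345.0 bar
dolomite: 2780 kg/m³ × 9.8 m/s² × 630 m = 1.716×10^7 Pa = 171.6 bar
basalt: 2940 kg/m³ × 9.8 m/s² × 2640 m = 7.606×10^7 Pa = 760.6 bar
amphibolite: 3100 kg/m³ × 9.8 m/s² × 6270 m = 1.905×10^8 Pa = 1905 bar
Total = 324.0 + 345.0 + 171.6 + 760.6 + 1905 = 3506.1 bar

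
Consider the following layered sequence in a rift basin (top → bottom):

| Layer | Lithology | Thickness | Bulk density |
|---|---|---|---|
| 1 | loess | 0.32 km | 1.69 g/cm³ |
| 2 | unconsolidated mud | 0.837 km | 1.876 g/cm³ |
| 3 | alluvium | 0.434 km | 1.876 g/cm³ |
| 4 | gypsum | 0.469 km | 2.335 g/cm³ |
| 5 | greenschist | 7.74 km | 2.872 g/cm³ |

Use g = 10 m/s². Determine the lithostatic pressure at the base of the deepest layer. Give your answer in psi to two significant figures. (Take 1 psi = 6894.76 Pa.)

38000 psi

loess: 1690 kg/m³ × 10 m/s² × 320 m = 5.408×10^6 Pa = 784.4 psi
unconsolidated mud: 1876 kg/m³ × 10 m/s² × 837 m = 1.570×10^7 Pa = 2277 psi
alluvium: 1876 kg/m³ × 10 m/s² × 434 m = 8.142×10^6 Pa = 1181 psi
gypsum: 2335 kg/m³ × 10 m/s² × 469 m = 1.095×10^7 Pa = 1588 psi
greenschist: 2872 kg/m³ × 10 m/s² × 7740 m = 2.223×10^8 Pa = 32241 psi
Total = 784.4 + 2277 + 1181 + 1588 + 32241 = 38072 psi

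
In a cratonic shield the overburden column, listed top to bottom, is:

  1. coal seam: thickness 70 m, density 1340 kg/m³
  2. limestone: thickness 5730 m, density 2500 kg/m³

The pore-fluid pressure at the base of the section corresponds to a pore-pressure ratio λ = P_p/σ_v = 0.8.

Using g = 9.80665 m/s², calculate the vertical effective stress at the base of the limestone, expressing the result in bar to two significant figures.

280 bar

Overburden (lithostatic) stress σ_v:
coal seam: 1340 kg/m³ × 9.80665 m/s² × 70 m = 9.199×10^5 Pa = 0.9199 MPa
limestone: 2500 kg/m³ × 9.80665 m/s² × 5730 m = 1.405×10^8 Pa = 140.5 MPa
Total = 0.9199 + 140.5 = 141.40 MPa
Pore pressure P_p = λ·σ_v = 0.8 × 141.4 MPa = 113.1 MPa
Effective stress σ' = σ_v − P_p = 141.4 − 113.1 = 28.280 MPa = 282.80 bar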